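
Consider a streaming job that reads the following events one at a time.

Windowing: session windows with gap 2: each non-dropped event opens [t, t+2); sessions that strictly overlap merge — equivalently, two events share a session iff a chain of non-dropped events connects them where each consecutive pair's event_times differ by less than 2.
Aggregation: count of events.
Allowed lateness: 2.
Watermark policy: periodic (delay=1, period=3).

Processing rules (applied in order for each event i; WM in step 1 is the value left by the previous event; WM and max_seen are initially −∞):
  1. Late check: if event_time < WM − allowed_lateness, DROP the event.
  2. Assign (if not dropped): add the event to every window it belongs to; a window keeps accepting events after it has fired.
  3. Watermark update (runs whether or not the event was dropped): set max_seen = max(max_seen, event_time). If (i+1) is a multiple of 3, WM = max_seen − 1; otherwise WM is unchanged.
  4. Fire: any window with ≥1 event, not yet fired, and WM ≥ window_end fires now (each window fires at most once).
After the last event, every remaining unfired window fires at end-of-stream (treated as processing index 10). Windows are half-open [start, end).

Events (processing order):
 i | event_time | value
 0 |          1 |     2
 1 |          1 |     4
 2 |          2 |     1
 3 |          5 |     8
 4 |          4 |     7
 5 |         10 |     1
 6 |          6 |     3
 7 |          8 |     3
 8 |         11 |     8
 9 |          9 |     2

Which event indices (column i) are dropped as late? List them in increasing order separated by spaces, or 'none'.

6

i=0 t=1 v=2: → [1,3); WM=−∞
i=1 t=1 v=4: → [1,3); WM=−∞
i=2 t=2 v=1: → [1,4); WM=1
i=3 t=5 v=8: → [5,7); WM=1
i=4 t=4 v=7: → [4,7); WM=1
i=5 t=10 v=1: → [10,12); WM=9
i=6 t=6 v=3: DROP (t<9-2); WM=9
i=7 t=8 v=3: → [8,10); WM=9
i=8 t=11 v=8: → [10,13); WM=10
i=9 t=9 v=2: → [8,13); WM=10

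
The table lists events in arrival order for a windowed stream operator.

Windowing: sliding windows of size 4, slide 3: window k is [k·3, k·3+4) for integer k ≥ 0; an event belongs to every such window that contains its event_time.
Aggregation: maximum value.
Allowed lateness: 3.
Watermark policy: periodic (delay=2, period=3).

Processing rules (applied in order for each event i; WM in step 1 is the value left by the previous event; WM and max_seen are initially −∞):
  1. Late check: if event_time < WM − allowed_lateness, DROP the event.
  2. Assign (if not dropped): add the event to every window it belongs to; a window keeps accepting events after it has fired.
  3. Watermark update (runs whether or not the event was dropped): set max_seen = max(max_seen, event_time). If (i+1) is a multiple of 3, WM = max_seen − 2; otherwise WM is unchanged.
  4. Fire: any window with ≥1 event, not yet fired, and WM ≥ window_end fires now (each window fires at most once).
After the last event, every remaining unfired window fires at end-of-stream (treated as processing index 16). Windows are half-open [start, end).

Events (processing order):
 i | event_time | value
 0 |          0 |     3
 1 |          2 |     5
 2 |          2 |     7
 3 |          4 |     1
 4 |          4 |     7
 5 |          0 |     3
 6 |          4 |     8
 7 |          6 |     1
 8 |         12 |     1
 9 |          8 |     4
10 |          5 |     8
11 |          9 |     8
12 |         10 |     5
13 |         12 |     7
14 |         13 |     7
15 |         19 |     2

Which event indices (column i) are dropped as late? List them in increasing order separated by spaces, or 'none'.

10

i=0 t=0 v=3: → [0,4); WM=−∞
i=1 t=2 v=5: → [0,4); WM=−∞
i=2 t=2 v=7: → [0,4); WM=0
i=3 t=4 v=1: → [3,7); WM=0
i=4 t=4 v=7: → [3,7); WM=0
i=5 t=0 v=3: → [0,4); WM=2
i=6 t=4 v=8: → [3,7); WM=2
i=7 t=6 v=1: → [6,10),[3,7); WM=2
i=8 t=12 v=1: → [12,16),[9,13); WM=10; [0,4) fires=7 [3,7) fires=8 [6,10) fires=1
i=9 t=8 v=4: → [6,10); WM=10
i=10 t=5 v=8: DROP (t<10-3); WM=10
i=11 t=9 v=8: → [9,13),[6,10); WM=10
i=12 t=10 v=5: → [9,13); WM=10
i=13 t=12 v=7: → [12,16),[9,13); WM=10
i=14 t=13 v=7: → [12,16); WM=11
i=15 t=19 v=2: → [18,22); WM=11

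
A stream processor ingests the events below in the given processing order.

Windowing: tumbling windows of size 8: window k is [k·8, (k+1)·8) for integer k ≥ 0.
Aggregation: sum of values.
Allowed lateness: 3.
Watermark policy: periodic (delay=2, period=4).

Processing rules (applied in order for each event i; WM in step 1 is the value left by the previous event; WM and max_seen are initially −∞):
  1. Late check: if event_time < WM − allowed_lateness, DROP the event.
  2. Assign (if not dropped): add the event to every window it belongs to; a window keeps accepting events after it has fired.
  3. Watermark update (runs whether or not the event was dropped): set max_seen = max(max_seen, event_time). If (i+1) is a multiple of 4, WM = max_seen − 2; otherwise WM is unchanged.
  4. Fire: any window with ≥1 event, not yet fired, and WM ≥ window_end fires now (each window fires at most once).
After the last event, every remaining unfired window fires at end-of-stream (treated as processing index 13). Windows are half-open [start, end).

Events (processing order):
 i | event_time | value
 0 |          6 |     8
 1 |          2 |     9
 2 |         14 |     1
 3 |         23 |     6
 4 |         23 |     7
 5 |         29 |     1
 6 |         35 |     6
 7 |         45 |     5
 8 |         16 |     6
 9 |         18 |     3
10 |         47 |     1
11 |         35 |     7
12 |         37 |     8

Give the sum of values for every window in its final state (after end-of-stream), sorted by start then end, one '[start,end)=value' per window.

i=0 t=6 v=8: → [0,8); WM=−∞
i=1 t=2 v=9: → [0,8); WM=−∞
i=2 t=14 v=1: → [8,16); WM=−∞
i=3 t=23 v=6: → [16,24); WM=21; [0,8) fires=17 [8,16) fires=1
i=4 t=23 v=7: → [16,24); WM=21
i=5 t=29 v=1: → [24,32); WM=21
i=6 t=35 v=6: → [32,40); WM=21
i=7 t=45 v=5: → [40,48); WM=43; [16,24) fires=13 [24,32) fires=1 [32,40) fires=6
i=8 t=16 v=6: DROP (t<43-3); WM=43
i=9 t=18 v=3: DROP (t<43-3); WM=43
i=10 t=47 v=1: → [40,48); WM=43
i=11 t=35 v=7: DROP (t<43-3); WM=45
i=12 t=37 v=8: DROP (t<45-3); WM=45

[0,8)=17 [8,16)=1 [16,24)=13 [24,32)=1 [32,40)=6 [40,48)=6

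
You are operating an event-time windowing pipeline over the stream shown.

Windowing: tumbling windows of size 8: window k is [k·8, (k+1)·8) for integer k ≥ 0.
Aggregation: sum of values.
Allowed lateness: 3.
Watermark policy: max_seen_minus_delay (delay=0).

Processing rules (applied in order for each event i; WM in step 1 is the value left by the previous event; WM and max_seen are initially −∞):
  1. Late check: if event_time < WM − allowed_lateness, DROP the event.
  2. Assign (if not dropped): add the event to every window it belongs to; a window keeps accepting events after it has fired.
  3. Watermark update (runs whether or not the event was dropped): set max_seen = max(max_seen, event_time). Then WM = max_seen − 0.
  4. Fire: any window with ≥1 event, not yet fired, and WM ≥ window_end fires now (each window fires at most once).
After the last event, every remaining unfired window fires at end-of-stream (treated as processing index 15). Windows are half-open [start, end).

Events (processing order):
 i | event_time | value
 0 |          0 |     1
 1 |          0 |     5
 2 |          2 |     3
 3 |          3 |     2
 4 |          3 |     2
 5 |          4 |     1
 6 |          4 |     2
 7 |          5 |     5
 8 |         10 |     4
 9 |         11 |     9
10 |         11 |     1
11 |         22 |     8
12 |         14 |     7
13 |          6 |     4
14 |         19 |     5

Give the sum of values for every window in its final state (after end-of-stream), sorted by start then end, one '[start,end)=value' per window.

[0,8)=21 [8,16)=14 [16,24)=13

i=0 t=0 v=1: → [0,8); WM=0
i=1 t=0 v=5: → [0,8); WM=0
i=2 t=2 v=3: → [0,8); WM=2
i=3 t=3 v=2: → [0,8); WM=3
i=4 t=3 v=2: → [0,8); WM=3
i=5 t=4 v=1: → [0,8); WM=4
i=6 t=4 v=2: → [0,8); WM=4
i=7 t=5 v=5: → [0,8); WM=5
i=8 t=10 v=4: → [8,16); WM=10; [0,8) fires=21
i=9 t=11 v=9: → [8,16); WM=11
i=10 t=11 v=1: → [8,16); WM=11
i=11 t=22 v=8: → [16,24); WM=22; [8,16) fires=14
i=12 t=14 v=7: DROP (t<22-3); WM=22
i=13 t=6 v=4: DROP (t<22-3); WM=22
i=14 t=19 v=5: → [16,24); WM=22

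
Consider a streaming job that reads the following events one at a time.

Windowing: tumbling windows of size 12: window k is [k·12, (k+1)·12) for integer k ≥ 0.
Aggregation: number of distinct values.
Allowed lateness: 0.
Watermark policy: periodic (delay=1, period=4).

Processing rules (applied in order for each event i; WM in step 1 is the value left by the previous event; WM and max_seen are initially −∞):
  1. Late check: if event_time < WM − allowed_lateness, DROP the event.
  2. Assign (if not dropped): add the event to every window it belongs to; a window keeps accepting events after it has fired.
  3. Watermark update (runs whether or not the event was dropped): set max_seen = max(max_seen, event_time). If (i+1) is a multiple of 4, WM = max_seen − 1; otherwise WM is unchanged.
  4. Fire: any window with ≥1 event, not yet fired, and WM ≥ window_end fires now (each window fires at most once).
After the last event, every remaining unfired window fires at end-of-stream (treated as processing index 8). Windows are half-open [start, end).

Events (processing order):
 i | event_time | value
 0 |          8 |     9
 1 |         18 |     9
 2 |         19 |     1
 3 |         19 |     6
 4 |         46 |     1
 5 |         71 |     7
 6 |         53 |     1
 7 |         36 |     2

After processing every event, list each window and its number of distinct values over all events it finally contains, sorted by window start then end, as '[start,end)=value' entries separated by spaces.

[0,12)=1 [12,24)=3 [36,48)=2 [48,60)=1 [60,72)=1

i=0 t=8 v=9: → [0,12); WM=−∞
i=1 t=18 v=9: → [12,24); WM=−∞
i=2 t=19 v=1: → [12,24); WM=−∞
i=3 t=19 v=6: → [12,24); WM=18; [0,12) fires=1
i=4 t=46 v=1: → [36,48); WM=18
i=5 t=71 v=7: → [60,72); WM=18
i=6 t=53 v=1: → [48,60); WM=18
i=7 t=36 v=2: → [36,48); WM=70; [12,24) fires=3 [36,48) fires=2 [48,60) fires=1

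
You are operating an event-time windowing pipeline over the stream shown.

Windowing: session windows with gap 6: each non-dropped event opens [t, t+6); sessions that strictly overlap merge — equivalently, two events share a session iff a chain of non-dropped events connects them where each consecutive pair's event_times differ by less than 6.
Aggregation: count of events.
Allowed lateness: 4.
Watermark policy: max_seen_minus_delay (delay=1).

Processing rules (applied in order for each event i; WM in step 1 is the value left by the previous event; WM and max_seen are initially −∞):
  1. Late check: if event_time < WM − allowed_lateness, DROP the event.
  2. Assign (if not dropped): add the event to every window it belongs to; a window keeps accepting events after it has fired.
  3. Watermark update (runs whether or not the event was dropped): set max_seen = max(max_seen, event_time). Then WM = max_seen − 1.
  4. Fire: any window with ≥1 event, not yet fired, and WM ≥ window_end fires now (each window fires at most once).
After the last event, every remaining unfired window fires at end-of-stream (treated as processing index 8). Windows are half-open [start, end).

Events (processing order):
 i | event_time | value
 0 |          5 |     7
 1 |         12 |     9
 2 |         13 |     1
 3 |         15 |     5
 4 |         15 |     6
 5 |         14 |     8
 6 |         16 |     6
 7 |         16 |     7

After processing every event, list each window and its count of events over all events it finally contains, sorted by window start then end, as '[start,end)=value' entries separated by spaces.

[5,11)=1 [12,22)=7

i=0 t=5 v=7: → [5,11); WM=4
i=1 t=12 v=9: → [12,18); WM=11
i=2 t=13 v=1: → [12,19); WM=12
i=3 t=15 v=5: → [12,21); WM=14
i=4 t=15 v=6: → [12,21); WM=14
i=5 t=14 v=8: → [12,21); WM=14
i=6 t=16 v=6: → [12,22); WM=15
i=7 t=16 v=7: → [12,22); WM=15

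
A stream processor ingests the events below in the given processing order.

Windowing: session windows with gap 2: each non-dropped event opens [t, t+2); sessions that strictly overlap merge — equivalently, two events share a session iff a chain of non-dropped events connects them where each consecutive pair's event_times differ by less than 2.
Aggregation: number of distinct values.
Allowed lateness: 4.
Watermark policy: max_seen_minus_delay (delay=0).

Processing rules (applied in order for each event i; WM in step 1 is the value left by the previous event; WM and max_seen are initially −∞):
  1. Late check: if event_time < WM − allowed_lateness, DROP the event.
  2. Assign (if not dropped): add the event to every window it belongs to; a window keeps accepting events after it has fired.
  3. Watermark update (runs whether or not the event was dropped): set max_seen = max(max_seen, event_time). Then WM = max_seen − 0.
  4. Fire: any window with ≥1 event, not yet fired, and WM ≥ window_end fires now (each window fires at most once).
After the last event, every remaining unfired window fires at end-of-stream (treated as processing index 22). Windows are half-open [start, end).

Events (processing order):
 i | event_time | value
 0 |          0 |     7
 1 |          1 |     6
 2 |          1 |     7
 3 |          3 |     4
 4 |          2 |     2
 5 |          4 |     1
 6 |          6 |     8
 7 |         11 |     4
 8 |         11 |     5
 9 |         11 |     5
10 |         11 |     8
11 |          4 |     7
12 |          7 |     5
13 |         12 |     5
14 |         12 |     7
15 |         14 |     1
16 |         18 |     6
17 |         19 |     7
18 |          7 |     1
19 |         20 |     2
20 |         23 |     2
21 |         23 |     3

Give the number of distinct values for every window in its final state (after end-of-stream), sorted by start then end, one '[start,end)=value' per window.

[0,6)=5 [6,9)=2 [11,14)=4 [14,16)=1 [18,22)=3 [23,25)=2

i=0 t=0 v=7: → [0,2); WM=0
i=1 t=1 v=6: → [0,3); WM=1
i=2 t=1 v=7: → [0,3); WM=1
i=3 t=3 v=4: → [3,5); WM=3
i=4 t=2 v=2: → [0,5); WM=3
i=5 t=4 v=1: → [0,6); WM=4
i=6 t=6 v=8: → [6,8); WM=6
i=7 t=11 v=4: → [11,13); WM=11
i=8 t=11 v=5: → [11,13); WM=11
i=9 t=11 v=5: → [11,13); WM=11
i=10 t=11 v=8: → [11,13); WM=11
i=11 t=4 v=7: DROP (t<11-4); WM=11
i=12 t=7 v=5: → [6,9); WM=11
i=13 t=12 v=5: → [11,14); WM=12
i=14 t=12 v=7: → [11,14); WM=12
i=15 t=14 v=1: → [14,16); WM=14
i=16 t=18 v=6: → [18,20); WM=18
i=17 t=19 v=7: → [18,21); WM=19
i=18 t=7 v=1: DROP (t<19-4); WM=19
i=19 t=20 v=2: → [18,22); WM=20
i=20 t=23 v=2: → [23,25); WM=23
i=21 t=23 v=3: → [23,25); WM=23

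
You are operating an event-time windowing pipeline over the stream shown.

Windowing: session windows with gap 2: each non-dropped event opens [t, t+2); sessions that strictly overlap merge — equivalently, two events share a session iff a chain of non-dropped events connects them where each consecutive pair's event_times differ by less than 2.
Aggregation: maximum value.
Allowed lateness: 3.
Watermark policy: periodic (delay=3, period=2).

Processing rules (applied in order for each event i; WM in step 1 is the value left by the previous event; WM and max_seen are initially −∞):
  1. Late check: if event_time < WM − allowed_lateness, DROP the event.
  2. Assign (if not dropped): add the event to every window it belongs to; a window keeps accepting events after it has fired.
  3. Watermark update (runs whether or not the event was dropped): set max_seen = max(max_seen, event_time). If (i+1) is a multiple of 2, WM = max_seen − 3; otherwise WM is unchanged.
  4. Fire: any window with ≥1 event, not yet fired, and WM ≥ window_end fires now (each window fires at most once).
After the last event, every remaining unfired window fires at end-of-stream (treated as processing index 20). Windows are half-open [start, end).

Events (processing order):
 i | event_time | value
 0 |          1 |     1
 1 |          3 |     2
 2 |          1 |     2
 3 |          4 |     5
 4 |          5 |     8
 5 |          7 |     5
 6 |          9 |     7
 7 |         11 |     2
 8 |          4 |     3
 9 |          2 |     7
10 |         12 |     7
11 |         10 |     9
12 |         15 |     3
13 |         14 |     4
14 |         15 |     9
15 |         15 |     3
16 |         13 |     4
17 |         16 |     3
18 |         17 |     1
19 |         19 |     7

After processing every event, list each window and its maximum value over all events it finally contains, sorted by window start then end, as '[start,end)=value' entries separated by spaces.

[1,3)=2 [3,7)=8 [7,9)=5 [9,19)=9 [19,21)=7

i=0 t=1 v=1: → [1,3); WM=−∞
i=1 t=3 v=2: → [3,5); WM=0
i=2 t=1 v=2: → [1,3); WM=0
i=3 t=4 v=5: → [3,6); WM=1
i=4 t=5 v=8: → [3,7); WM=1
i=5 t=7 v=5: → [7,9); WM=4
i=6 t=9 v=7: → [9,11); WM=4
i=7 t=11 v=2: → [11,13); WM=8
i=8 t=4 v=3: DROP (t<8-3); WM=8
i=9 t=2 v=7: DROP (t<8-3); WM=8
i=10 t=12 v=7: → [11,14); WM=8
i=11 t=10 v=9: → [9,14); WM=9
i=12 t=15 v=3: → [15,17); WM=9
i=13 t=14 v=4: → [14,17); WM=12
i=14 t=15 v=9: → [14,17); WM=12
i=15 t=15 v=3: → [14,17); WM=12
i=16 t=13 v=4: → [9,17); WM=12
i=17 t=16 v=3: → [9,18); WM=13
i=18 t=17 v=1: → [9,19); WM=13
i=19 t=19 v=7: → [19,21); WM=16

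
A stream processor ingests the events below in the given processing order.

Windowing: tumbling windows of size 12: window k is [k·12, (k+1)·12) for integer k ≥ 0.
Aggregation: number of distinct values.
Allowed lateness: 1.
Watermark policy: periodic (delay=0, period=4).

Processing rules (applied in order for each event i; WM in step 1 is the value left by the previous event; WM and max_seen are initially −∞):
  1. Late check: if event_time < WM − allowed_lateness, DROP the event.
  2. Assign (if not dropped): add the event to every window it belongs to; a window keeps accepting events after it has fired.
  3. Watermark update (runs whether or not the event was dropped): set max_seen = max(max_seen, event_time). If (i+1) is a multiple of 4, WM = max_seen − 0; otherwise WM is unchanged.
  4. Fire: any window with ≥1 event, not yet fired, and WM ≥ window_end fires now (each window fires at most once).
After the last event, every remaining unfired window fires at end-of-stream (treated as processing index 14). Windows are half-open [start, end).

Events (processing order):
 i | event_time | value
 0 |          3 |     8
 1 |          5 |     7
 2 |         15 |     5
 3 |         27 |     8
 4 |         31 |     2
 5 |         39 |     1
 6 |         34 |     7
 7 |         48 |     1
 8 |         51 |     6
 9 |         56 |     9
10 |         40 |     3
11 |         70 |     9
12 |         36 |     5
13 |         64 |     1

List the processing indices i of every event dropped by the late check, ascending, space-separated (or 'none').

i=0 t=3 v=8: → [0,12); WM=−∞
i=1 t=5 v=7: → [0,12); WM=−∞
i=2 t=15 v=5: → [12,24); WM=−∞
i=3 t=27 v=8: → [24,36); WM=27; [0,12) fires=2 [12,24) fires=1
i=4 t=31 v=2: → [24,36); WM=27
i=5 t=39 v=1: → [36,48); WM=27
i=6 t=34 v=7: → [24,36); WM=27
i=7 t=48 v=1: → [48,60); WM=48; [24,36) fires=3 [36,48) fires=1
i=8 t=51 v=6: → [48,60); WM=48
i=9 t=56 v=9: → [48,60); WM=48
i=10 t=40 v=3: DROP (t<48-1); WM=48
i=11 t=70 v=9: → [60,72); WM=70; [48,60) fires=3
i=12 t=36 v=5: DROP (t<70-1); WM=70
i=13 t=64 v=1: DROP (t<70-1); WM=70

10 12 13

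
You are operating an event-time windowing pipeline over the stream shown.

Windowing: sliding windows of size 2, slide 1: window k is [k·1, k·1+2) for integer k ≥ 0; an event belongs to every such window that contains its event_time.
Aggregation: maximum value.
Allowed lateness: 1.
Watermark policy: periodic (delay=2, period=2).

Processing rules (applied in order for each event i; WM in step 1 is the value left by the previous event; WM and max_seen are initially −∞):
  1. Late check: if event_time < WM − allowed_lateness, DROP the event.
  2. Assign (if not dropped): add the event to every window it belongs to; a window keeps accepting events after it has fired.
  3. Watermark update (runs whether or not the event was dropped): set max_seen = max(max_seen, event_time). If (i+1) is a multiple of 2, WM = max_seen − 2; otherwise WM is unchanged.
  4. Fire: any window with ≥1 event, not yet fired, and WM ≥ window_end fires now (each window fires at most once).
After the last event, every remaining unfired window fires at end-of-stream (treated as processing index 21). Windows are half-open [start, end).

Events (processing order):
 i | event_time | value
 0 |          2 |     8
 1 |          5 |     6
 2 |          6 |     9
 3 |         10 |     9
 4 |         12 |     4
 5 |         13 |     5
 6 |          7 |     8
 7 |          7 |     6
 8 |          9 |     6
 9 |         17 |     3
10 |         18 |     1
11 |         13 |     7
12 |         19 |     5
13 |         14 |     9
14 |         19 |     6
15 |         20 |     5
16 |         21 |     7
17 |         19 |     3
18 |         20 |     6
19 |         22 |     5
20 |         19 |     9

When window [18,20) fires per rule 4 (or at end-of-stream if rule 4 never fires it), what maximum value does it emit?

6

i=0 t=2 v=8: → [2,4),[1,3); WM=−∞
i=1 t=5 v=6: → [5,7),[4,6); WM=3; [1,3) fires=8
i=2 t=6 v=9: → [6,8),[5,7); WM=3
i=3 t=10 v=9: → [10,12),[9,11); WM=8; [2,4) fires=8 [4,6) fires=6 [5,7) fires=9 [6,8) fires=9
i=4 t=12 v=4: → [12,14),[11,13); WM=8
i=5 t=13 v=5: → [13,15),[12,14); WM=11; [9,11) fires=9
i=6 t=7 v=8: DROP (t<11-1); WM=11
i=7 t=7 v=6: DROP (t<11-1); WM=11
i=8 t=9 v=6: DROP (t<11-1); WM=11
i=9 t=17 v=3: → [17,19),[16,18); WM=15; [10,12) fires=9 [11,13) fires=4 [12,14) fires=5 [13,15) fires=5
i=10 t=18 v=1: → [18,20),[17,19); WM=15
i=11 t=13 v=7: DROP (t<15-1); WM=16
i=12 t=19 v=5: → [19,21),[18,20); WM=16
i=13 t=14 v=9: DROP (t<16-1); WM=17
i=14 t=19 v=6: → [19,21),[18,20); WM=17
i=15 t=20 v=5: → [20,22),[19,21); WM=18; [16,18) fires=3
i=16 t=21 v=7: → [21,23),[20,22); WM=18
i=17 t=19 v=3: → [19,21),[18,20); WM=19; [17,19) fires=3
i=18 t=20 v=6: → [20,22),[19,21); WM=19
i=19 t=22 v=5: → [22,24),[21,23); WM=20; [18,20) fires=6
i=20 t=19 v=9: → [19,21),[18,20); WM=20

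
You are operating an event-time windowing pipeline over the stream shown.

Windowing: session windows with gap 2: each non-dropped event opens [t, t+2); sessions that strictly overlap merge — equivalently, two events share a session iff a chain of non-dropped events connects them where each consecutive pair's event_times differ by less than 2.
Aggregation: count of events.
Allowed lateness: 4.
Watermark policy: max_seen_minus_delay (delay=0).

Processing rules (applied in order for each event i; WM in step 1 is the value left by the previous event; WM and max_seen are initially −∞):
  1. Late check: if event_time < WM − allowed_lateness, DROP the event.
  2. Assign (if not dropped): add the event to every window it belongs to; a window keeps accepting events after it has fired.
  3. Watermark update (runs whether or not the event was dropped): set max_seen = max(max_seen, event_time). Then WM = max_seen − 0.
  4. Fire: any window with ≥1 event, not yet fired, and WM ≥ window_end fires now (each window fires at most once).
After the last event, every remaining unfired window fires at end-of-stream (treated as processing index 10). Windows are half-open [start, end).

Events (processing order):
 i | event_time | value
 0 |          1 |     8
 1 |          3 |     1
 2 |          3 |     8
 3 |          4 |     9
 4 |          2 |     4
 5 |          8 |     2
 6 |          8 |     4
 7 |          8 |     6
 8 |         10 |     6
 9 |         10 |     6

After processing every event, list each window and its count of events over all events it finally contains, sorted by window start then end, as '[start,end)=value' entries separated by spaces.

[1,6)=5 [8,10)=3 [10,12)=2

i=0 t=1 v=8: → [1,3); WM=1
i=1 t=3 v=1: → [3,5); WM=3
i=2 t=3 v=8: → [3,5); WM=3
i=3 t=4 v=9: → [3,6); WM=4
i=4 t=2 v=4: → [1,6); WM=4
i=5 t=8 v=2: → [8,10); WM=8
i=6 t=8 v=4: → [8,10); WM=8
i=7 t=8 v=6: → [8,10); WM=8
i=8 t=10 v=6: → [10,12); WM=10
i=9 t=10 v=6: → [10,12); WM=10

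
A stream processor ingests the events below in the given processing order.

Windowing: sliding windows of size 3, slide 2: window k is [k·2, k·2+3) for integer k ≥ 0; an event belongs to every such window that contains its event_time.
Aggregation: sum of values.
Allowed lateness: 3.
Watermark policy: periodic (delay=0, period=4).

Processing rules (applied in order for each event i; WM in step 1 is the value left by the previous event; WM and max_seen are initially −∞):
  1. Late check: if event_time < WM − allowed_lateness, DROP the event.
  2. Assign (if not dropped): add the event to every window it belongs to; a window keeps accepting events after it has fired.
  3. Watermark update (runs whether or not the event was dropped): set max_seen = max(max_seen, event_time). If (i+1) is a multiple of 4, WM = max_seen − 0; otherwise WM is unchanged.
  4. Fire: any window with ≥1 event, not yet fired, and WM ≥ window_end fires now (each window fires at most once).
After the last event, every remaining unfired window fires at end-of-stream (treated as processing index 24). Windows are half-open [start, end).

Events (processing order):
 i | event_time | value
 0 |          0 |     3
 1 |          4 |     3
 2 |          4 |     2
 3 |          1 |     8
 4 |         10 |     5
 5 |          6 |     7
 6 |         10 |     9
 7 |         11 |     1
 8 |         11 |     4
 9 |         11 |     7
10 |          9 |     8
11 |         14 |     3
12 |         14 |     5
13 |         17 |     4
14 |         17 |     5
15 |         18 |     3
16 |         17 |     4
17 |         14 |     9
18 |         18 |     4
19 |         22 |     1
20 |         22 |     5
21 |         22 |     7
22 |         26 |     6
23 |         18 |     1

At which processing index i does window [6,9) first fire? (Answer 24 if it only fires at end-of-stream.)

i=0 t=0 v=3: → [0,3); WM=−∞
i=1 t=4 v=3: → [4,7),[2,5); WM=−∞
i=2 t=4 v=2: → [4,7),[2,5); WM=−∞
i=3 t=1 v=8: → [0,3); WM=4; [0,3) fires=11
i=4 t=10 v=5: → [10,13),[8,11); WM=4
i=5 t=6 v=7: → [6,9),[4,7); WM=4
i=6 t=10 v=9: → [10,13),[8,11); WM=4
i=7 t=11 v=1: → [10,13); WM=11; [2,5) fires=5 [4,7) fires=12 [6,9) fires=7 [8,11) fires=14
i=8 t=11 v=4: → [10,13); WM=11
i=9 t=11 v=7: → [10,13); WM=11
i=10 t=9 v=8: → [8,11); WM=11
i=11 t=14 v=3: → [14,17),[12,15); WM=14; [10,13) fires=26
i=12 t=14 v=5: → [14,17),[12,15); WM=14
i=13 t=17 v=4: → [16,19); WM=14
i=14 t=17 v=5: → [16,19); WM=14
i=15 t=18 v=3: → [18,21),[16,19); WM=18; [12,15) fires=8 [14,17) fires=8
i=16 t=17 v=4: → [16,19); WM=18
i=17 t=14 v=9: DROP (t<18-3); WM=18
i=18 t=18 v=4: → [18,21),[16,19); WM=18
i=19 t=22 v=1: → [22,25),[20,23); WM=22; [16,19) fires=20 [18,21) fires=7
i=20 t=22 v=5: → [22,25),[20,23); WM=22
i=21 t=22 v=7: → [22,25),[20,23); WM=22
i=22 t=26 v=6: → [26,29),[24,27); WM=22
i=23 t=18 v=1: DROP (t<22-3); WM=26; [20,23) fires=13 [22,25) fires=13

7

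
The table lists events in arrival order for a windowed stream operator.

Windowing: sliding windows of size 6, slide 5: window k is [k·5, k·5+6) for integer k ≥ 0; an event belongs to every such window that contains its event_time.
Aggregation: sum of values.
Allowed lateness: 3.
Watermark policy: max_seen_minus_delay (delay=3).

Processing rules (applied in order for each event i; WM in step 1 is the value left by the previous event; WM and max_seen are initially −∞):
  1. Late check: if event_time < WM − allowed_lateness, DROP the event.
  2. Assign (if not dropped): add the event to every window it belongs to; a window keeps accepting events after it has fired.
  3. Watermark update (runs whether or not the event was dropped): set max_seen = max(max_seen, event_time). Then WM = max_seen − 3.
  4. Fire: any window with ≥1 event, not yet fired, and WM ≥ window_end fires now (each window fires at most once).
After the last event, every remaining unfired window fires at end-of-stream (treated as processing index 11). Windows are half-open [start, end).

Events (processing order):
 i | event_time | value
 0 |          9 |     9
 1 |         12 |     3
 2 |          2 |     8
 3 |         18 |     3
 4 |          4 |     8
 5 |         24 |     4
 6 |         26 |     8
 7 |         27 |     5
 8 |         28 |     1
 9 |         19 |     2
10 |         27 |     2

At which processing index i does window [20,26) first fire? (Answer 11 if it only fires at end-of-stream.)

11

i=0 t=9 v=9: → [5,11); WM=6
i=1 t=12 v=3: → [10,16); WM=9
i=2 t=2 v=8: DROP (t<9-3); WM=9
i=3 t=18 v=3: → [15,21); WM=15; [5,11) fires=9
i=4 t=4 v=8: DROP (t<15-3); WM=15
i=5 t=24 v=4: → [20,26); WM=21; [10,16) fires=3 [15,21) fires=3
i=6 t=26 v=8: → [25,31); WM=23
i=7 t=27 v=5: → [25,31); WM=24
i=8 t=28 v=1: → [25,31); WM=25
i=9 t=19 v=2: DROP (t<25-3); WM=25
i=10 t=27 v=2: → [25,31); WM=25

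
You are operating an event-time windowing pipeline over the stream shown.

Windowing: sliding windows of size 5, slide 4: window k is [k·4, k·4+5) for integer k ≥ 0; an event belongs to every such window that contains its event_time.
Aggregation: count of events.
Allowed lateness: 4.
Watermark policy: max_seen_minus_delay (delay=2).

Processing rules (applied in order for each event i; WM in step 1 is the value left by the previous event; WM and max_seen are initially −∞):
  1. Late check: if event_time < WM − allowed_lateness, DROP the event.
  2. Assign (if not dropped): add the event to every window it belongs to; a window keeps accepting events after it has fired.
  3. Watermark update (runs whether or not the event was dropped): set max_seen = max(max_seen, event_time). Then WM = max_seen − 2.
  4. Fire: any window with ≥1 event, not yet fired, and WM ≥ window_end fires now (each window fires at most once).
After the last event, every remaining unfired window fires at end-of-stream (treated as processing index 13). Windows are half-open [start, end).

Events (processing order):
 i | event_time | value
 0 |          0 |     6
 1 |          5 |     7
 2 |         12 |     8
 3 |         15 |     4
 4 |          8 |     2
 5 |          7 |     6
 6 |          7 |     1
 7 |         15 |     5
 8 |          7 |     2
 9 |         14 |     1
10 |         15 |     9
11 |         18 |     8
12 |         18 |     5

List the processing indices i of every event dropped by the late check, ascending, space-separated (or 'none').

4 5 6 8

i=0 t=0 v=6: → [0,5); WM=-2
i=1 t=5 v=7: → [4,9); WM=3
i=2 t=12 v=8: → [12,17),[8,13); WM=10; [0,5) fires=1 [4,9) fires=1
i=3 t=15 v=4: → [12,17); WM=13; [8,13) fires=1
i=4 t=8 v=2: DROP (t<13-4); WM=13
i=5 t=7 v=6: DROP (t<13-4); WM=13
i=6 t=7 v=1: DROP (t<13-4); WM=13
i=7 t=15 v=5: → [12,17); WM=13
i=8 t=7 v=2: DROP (t<13-4); WM=13
i=9 t=14 v=1: → [12,17); WM=13
i=10 t=15 v=9: → [12,17); WM=13
i=11 t=18 v=8: → [16,21); WM=16
i=12 t=18 v=5: → [16,21); WM=16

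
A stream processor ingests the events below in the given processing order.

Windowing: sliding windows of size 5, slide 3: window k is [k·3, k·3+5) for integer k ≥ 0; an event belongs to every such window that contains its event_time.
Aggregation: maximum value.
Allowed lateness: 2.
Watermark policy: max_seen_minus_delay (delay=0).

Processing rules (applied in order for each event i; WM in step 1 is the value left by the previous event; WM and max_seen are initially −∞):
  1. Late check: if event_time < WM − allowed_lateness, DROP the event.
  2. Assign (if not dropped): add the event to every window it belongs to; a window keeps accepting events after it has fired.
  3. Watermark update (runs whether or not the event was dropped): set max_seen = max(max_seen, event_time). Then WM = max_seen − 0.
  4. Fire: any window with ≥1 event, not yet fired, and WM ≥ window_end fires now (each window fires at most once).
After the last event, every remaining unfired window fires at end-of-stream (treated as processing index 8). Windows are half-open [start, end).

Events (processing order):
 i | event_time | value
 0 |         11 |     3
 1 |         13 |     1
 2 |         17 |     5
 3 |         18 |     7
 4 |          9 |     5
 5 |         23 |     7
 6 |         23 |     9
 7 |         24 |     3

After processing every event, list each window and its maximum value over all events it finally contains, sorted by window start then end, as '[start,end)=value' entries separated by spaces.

i=0 t=11 v=3: → [9,14); WM=11
i=1 t=13 v=1: → [12,17),[9,14); WM=13
i=2 t=17 v=5: → [15,20); WM=17; [9,14) fires=3 [12,17) fires=1
i=3 t=18 v=7: → [18,23),[15,20); WM=18
i=4 t=9 v=5: DROP (t<18-2); WM=18
i=5 t=23 v=7: → [21,26); WM=23; [15,20) fires=7 [18,23) fires=7
i=6 t=23 v=9: → [21,26); WM=23
i=7 t=24 v=3: → [24,29),[21,26); WM=24

[9,14)=3 [12,17)=1 [15,20)=7 [18,23)=7 [21,26)=9 [24,29)=3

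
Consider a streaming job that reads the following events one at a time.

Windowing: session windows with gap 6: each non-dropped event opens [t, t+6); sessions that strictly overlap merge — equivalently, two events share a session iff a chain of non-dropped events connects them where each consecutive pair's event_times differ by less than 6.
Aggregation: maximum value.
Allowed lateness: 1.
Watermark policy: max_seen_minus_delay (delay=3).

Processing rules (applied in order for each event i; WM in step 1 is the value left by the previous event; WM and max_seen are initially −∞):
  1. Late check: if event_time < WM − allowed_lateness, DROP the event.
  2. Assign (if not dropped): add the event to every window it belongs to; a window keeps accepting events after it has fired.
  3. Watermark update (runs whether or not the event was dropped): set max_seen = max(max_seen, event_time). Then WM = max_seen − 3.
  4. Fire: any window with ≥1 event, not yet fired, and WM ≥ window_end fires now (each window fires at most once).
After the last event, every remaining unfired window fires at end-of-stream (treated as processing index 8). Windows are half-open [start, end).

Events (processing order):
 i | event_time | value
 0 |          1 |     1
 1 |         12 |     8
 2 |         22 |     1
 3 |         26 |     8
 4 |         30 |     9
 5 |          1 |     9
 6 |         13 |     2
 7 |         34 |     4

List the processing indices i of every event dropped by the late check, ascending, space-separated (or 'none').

5 6

i=0 t=1 v=1: → [1,7); WM=-2
i=1 t=12 v=8: → [12,18); WM=9
i=2 t=22 v=1: → [22,28); WM=19
i=3 t=26 v=8: → [22,32); WM=23
i=4 t=30 v=9: → [22,36); WM=27
i=5 t=1 v=9: DROP (t<27-1); WM=27
i=6 t=13 v=2: DROP (t<27-1); WM=27
i=7 t=34 v=4: → [22,40); WM=31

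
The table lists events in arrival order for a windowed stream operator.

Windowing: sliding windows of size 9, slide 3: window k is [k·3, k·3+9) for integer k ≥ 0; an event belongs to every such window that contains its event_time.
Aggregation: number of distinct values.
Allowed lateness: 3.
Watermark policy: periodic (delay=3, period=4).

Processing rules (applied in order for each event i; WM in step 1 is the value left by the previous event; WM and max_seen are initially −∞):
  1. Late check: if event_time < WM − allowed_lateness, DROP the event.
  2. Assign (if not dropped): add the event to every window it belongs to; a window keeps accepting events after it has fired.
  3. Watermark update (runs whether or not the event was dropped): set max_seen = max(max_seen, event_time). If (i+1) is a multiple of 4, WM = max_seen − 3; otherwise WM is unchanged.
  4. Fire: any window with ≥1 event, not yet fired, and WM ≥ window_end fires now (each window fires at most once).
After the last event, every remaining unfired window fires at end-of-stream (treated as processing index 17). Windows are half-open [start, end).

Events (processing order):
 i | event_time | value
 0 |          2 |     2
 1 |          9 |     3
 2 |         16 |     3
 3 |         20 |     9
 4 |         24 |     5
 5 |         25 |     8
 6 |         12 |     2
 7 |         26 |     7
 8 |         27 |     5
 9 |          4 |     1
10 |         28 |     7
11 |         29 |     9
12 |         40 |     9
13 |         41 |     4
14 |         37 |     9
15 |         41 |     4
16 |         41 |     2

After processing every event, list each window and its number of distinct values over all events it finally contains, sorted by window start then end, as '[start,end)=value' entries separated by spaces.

[0,9)=1 [3,12)=1 [6,15)=1 [9,18)=1 [12,21)=2 [15,24)=2 [18,27)=4 [21,30)=4 [24,33)=4 [27,36)=3 [30,39)=1 [33,42)=3 [36,45)=3 [39,48)=3

i=0 t=2 v=2: → [0,9); WM=−∞
i=1 t=9 v=3: → [9,18),[6,15),[3,12); WM=−∞
i=2 t=16 v=3: → [15,24),[12,21),[9,18); WM=−∞
i=3 t=20 v=9: → [18,27),[15,24),[12,21); WM=17; [0,9) fires=1 [3,12) fires=1 [6,15) fires=1
i=4 t=24 v=5: → [24,33),[21,30),[18,27); WM=17
i=5 t=25 v=8: → [24,33),[21,30),[18,27); WM=17
i=6 t=12 v=2: DROP (t<17-3); WM=17
i=7 t=26 v=7: → [24,33),[21,30),[18,27); WM=23; [9,18) fires=1 [12,21) fires=2
i=8 t=27 v=5: → [27,36),[24,33),[21,30); WM=23
i=9 t=4 v=1: DROP (t<23-3); WM=23
i=10 t=28 v=7: → [27,36),[24,33),[21,30); WM=23
i=11 t=29 v=9: → [27,36),[24,33),[21,30); WM=26; [15,24) fires=2
i=12 t=40 v=9: → [39,48),[36,45),[33,42); WM=26
i=13 t=41 v=4: → [39,48),[36,45),[33,42); WM=26
i=14 t=37 v=9: → [36,45),[33,42),[30,39); WM=26
i=15 t=41 v=4: → [39,48),[36,45),[33,42); WM=38; [18,27) fires=4 [21,30) fires=4 [24,33) fires=4 [27,36) fires=3
i=16 t=41 v=2: → [39,48),[36,45),[33,42); WM=38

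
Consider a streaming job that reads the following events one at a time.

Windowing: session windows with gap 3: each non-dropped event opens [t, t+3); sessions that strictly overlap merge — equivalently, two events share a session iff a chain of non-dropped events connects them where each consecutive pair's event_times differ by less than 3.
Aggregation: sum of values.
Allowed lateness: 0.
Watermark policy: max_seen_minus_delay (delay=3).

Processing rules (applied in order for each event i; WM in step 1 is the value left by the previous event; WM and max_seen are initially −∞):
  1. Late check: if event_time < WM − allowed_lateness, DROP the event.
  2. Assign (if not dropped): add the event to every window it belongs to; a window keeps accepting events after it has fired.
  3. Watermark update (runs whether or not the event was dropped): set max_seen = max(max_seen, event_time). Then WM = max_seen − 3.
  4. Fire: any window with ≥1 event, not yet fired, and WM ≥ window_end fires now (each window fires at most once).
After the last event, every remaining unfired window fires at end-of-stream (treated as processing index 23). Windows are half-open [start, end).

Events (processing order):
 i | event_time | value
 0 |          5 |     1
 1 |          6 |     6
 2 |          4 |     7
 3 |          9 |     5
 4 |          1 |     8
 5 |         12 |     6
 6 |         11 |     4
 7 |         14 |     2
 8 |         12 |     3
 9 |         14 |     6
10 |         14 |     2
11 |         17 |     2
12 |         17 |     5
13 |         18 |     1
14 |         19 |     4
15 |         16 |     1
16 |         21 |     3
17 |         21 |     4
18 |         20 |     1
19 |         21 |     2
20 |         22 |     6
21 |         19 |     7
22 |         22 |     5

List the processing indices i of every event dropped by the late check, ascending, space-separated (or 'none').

4

i=0 t=5 v=1: → [5,8); WM=2
i=1 t=6 v=6: → [5,9); WM=3
i=2 t=4 v=7: → [4,9); WM=3
i=3 t=9 v=5: → [9,12); WM=6
i=4 t=1 v=8: DROP (t<6-0); WM=6
i=5 t=12 v=6: → [12,15); WM=9
i=6 t=11 v=4: → [9,15); WM=9
i=7 t=14 v=2: → [9,17); WM=11
i=8 t=12 v=3: → [9,17); WM=11
i=9 t=14 v=6: → [9,17); WM=11
i=10 t=14 v=2: → [9,17); WM=11
i=11 t=17 v=2: → [17,20); WM=14
i=12 t=17 v=5: → [17,20); WM=14
i=13 t=18 v=1: → [17,21); WM=15
i=14 t=19 v=4: → [17,22); WM=16
i=15 t=16 v=1: → [9,22); WM=16
i=16 t=21 v=3: → [9,24); WM=18
i=17 t=21 v=4: → [9,24); WM=18
i=18 t=20 v=1: → [9,24); WM=18
i=19 t=21 v=2: → [9,24); WM=18
i=20 t=22 v=6: → [9,25); WM=19
i=21 t=19 v=7: → [9,25); WM=19
i=22 t=22 v=5: → [9,25); WM=19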